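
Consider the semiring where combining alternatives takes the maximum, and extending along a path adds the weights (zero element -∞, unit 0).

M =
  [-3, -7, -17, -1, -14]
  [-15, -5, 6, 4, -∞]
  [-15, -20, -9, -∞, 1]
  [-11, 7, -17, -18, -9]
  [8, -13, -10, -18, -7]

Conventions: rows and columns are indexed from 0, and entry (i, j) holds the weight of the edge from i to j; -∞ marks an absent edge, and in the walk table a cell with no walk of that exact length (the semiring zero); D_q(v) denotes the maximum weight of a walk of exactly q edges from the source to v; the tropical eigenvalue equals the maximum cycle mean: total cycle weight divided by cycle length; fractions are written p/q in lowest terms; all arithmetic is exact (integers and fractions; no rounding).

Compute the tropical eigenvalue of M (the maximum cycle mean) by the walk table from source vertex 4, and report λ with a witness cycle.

q=0: [-∞, -∞, -∞, -∞, 0]
q=1: [8, -13, -10, -18, -7]
q=2: [5, 1, -7, 7, -6]
q=3: [2, 14, 7, 5, -2]
q=4: [6, 12, 20, 18, 8]
q=5: [16, 25, 18, 16, 21]
Optimal cycle mean attained by: cycle 1->3->1, total 4 + 7, length 2.
Answer: λ = 11/2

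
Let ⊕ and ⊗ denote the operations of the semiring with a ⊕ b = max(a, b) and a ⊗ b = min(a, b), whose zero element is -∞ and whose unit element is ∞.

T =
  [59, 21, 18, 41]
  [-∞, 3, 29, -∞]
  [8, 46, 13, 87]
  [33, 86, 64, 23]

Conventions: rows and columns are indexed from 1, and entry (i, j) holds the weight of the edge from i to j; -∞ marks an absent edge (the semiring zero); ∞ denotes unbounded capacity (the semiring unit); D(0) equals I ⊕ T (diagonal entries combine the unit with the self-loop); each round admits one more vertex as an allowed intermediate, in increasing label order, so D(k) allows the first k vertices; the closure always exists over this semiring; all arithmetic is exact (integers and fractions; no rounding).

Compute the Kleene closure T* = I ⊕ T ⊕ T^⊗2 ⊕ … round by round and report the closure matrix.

D(0):
  [∞, 21, 18, 41]
  [-∞, ∞, 29, -∞]
  [8, 46, ∞, 87]
  [33, 86, 64, ∞]
D(1):
  [∞, 21, 18, 41]
  [-∞, ∞, 29, -∞]
  [8, 46, ∞, 87]
  [33, 86, 64, ∞]
D(2):
  [∞, 21, 21, 41]
  [-∞, ∞, 29, -∞]
  [8, 46, ∞, 87]
  [33, 86, 64, ∞]
D(3):
  [∞, 21, 21, 41]
  [8, ∞, 29, 29]
  [8, 46, ∞, 87]
  [33, 86, 64, ∞]
D(4):
  [∞, 41, 41, 41]
  [29, ∞, 29, 29]
  [33, 86, ∞, 87]
  [33, 86, 64, ∞]
Answer: T* = [[∞, 41, 41, 41], [29, ∞, 29, 29], [33, 86, ∞, 87], [33, 86, 64, ∞]]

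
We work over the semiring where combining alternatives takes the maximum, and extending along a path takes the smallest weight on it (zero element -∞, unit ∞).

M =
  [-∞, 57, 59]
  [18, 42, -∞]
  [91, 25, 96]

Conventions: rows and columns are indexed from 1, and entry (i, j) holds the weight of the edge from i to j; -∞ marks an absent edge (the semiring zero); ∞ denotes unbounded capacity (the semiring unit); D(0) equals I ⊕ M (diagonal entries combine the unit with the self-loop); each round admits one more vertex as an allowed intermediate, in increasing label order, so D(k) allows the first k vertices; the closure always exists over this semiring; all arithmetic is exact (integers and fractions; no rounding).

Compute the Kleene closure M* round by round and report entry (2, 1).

D(0):
  [∞, 57, 59]
  [18, ∞, -∞]
  [91, 25, ∞]
D(1):
  [∞, 57, 59]
  [18, ∞, 18]
  [91, 57, ∞]
D(2):
  [∞, 57, 59]
  [18, ∞, 18]
  [91, 57, ∞]
D(3):
  [∞, 57, 59]
  [18, ∞, 18]
  [91, 57, ∞]
Answer: M*[2][1] = 18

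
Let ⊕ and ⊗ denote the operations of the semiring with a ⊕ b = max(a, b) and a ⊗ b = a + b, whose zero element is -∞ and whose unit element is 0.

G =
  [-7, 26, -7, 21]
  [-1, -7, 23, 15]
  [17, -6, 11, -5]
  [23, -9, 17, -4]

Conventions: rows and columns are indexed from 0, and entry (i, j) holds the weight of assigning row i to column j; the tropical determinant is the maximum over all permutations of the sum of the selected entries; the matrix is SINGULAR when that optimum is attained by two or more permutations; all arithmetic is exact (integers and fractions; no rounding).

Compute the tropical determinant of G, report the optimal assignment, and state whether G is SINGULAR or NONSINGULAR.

σ = (0, 1, 2, 3): (-7) + (-7) + 11 + (-4) = -7
σ = (0, 1, 3, 2): (-7) + (-7) + (-5) + 17 = -2
σ = (0, 2, 1, 3): (-7) + 23 + (-6) + (-4) = 6
σ = (0, 2, 3, 1): (-7) + 23 + (-5) + (-9) = 2
σ = (0, 3, 1, 2): (-7) + 15 + (-6) + 17 = 19
σ = (0, 3, 2, 1): (-7) + 15 + 11 + (-9) = 10
σ = (1, 0, 2, 3): 26 + (-1) + 11 + (-4) = 32
σ = (1, 0, 3, 2): 26 + (-1) + (-5) + 17 = 37
σ = (1, 2, 0, 3): 26 + 23 + 17 + (-4) = 62
σ = (1, 2, 3, 0): 26 + 23 + (-5) + 23 = 67
σ = (1, 3, 0, 2): 26 + 15 + 17 + 17 = 75
σ = (1, 3, 2, 0): 26 + 15 + 11 + 23 = 75
σ = (2, 0, 1, 3): (-7) + (-1) + (-6) + (-4) = -18
σ = (2, 0, 3, 1): (-7) + (-1) + (-5) + (-9) = -22
σ = (2, 1, 0, 3): (-7) + (-7) + 17 + (-4) = -1
σ = (2, 1, 3, 0): (-7) + (-7) + (-5) + 23 = 4
σ = (2, 3, 0, 1): (-7) + 15 + 17 + (-9) = 16
σ = (2, 3, 1, 0): (-7) + 15 + (-6) + 23 = 25
σ = (3, 0, 1, 2): 21 + (-1) + (-6) + 17 = 31
σ = (3, 0, 2, 1): 21 + (-1) + 11 + (-9) = 22
σ = (3, 1, 0, 2): 21 + (-7) + 17 + 17 = 48
σ = (3, 1, 2, 0): 21 + (-7) + 11 + 23 = 48
σ = (3, 2, 0, 1): 21 + 23 + 17 + (-9) = 52
σ = (3, 2, 1, 0): 21 + 23 + (-6) + 23 = 61
Optimal value attained by: σ = (1, 3, 0, 2).
Answer: det⊕(G) = 75; verdict: SINGULAR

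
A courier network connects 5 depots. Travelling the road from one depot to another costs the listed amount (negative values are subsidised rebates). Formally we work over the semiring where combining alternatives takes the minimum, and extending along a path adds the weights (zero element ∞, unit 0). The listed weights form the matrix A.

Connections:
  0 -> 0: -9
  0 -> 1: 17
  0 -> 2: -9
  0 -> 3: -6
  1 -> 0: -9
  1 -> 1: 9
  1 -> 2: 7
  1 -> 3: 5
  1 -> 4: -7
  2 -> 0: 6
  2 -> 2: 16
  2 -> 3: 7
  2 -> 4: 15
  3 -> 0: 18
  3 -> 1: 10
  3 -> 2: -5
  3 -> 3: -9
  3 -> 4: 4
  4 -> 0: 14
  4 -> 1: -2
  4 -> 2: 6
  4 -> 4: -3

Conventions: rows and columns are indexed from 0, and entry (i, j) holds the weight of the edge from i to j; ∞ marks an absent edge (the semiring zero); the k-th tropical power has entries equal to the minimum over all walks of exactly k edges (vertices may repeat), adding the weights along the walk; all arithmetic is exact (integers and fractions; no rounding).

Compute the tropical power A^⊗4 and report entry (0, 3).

A^⊗2:
  [-18, 4, -18, -15, -2]
  [-18, -9, -18, -15, -10]
  [-3, 13, -3, -2, 11]
  [1, 1, -14, -18, -5]
  [-11, -5, 3, 3, -9]
A^⊗3:
  [-27, -5, -27, -24, -11]
  [-27, -12, -27, -24, -16]
  [-12, 8, -12, -11, 2]
  [-8, -8, -23, -27, -14]
  [-20, -11, -20, -17, -12]
A^⊗4:
  [-36, -14, -36, -33, -20]
  [-36, -18, -36, -33, -20]
  [-21, -1, -21, -20, -7]
  [-17, -17, -32, -36, -23]
  [-29, -14, -29, -26, -18]
Key observation: the optimum is the walk 0->0->0->0->3, with weight (-9) + (-9) + (-9) + (-6) = -33.
Optimal value attained by: walk 0->0->0->0->3.
Answer: (A^⊗4)[0][3] = -33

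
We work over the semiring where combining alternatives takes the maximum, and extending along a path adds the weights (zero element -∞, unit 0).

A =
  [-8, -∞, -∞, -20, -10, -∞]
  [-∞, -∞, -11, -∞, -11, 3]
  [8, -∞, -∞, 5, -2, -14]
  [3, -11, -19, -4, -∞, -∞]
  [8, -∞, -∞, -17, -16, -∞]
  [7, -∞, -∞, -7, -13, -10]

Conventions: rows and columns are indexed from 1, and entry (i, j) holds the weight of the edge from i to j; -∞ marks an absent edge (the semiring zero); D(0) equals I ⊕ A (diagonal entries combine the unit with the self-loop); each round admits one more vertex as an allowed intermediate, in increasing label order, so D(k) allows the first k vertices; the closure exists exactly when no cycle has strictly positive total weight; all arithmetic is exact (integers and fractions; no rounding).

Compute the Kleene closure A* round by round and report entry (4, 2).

D(0):
  [0, -∞, -∞, -20, -10, -∞]
  [-∞, 0, -11, -∞, -11, 3]
  [8, -∞, 0, 5, -2, -14]
  [3, -11, -19, 0, -∞, -∞]
  [8, -∞, -∞, -17, 0, -∞]
  [7, -∞, -∞, -7, -13, 0]
D(1):
  [0, -∞, -∞, -20, -10, -∞]
  [-∞, 0, -11, -∞, -11, 3]
  [8, -∞, 0, 5, -2, -14]
  [3, -11, -19, 0, -7, -∞]
  [8, -∞, -∞, -12, 0, -∞]
  [7, -∞, -∞, -7, -3, 0]
D(2):
  [0, -∞, -∞, -20, -10, -∞]
  [-∞, 0, -11, -∞, -11, 3]
  [8, -∞, 0, 5, -2, -14]
  [3, -11, -19, 0, -7, -8]
  [8, -∞, -∞, -12, 0, -∞]
  [7, -∞, -∞, -7, -3, 0]
D(3):
  [0, -∞, -∞, -20, -10, -∞]
  [-3, 0, -11, -6, -11, 3]
  [8, -∞, 0, 5, -2, -14]
  [3, -11, -19, 0, -7, -8]
  [8, -∞, -∞, -12, 0, -∞]
  [7, -∞, -∞, -7, -3, 0]
D(4):
  [0, -31, -39, -20, -10, -28]
  [-3, 0, -11, -6, -11, 3]
  [8, -6, 0, 5, -2, -3]
  [3, -11, -19, 0, -7, -8]
  [8, -23, -31, -12, 0, -20]
  [7, -18, -26, -7, -3, 0]
D(5):
  [0, -31, -39, -20, -10, -28]
  [-3, 0, -11, -6, -11, 3]
  [8, -6, 0, 5, -2, -3]
  [3, -11, -19, 0, -7, -8]
  [8, -23, -31, -12, 0, -20]
  [7, -18, -26, -7, -3, 0]
D(6):
  [0, -31, -39, -20, -10, -28]
  [10, 0, -11, -4, 0, 3]
  [8, -6, 0, 5, -2, -3]
  [3, -11, -19, 0, -7, -8]
  [8, -23, -31, -12, 0, -20]
  [7, -18, -26, -7, -3, 0]
Answer: A*[4][2] = -11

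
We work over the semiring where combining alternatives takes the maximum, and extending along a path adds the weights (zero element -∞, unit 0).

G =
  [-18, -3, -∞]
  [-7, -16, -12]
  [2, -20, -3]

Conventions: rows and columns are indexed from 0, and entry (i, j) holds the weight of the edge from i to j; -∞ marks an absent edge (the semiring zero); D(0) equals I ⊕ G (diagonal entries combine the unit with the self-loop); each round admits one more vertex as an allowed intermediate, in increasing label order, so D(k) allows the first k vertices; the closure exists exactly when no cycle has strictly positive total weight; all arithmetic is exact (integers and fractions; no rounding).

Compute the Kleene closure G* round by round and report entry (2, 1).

D(0):
  [0, -3, -∞]
  [-7, 0, -12]
  [2, -20, 0]
D(1):
  [0, -3, -∞]
  [-7, 0, -12]
  [2, -1, 0]
D(2):
  [0, -3, -15]
  [-7, 0, -12]
  [2, -1, 0]
D(3):
  [0, -3, -15]
  [-7, 0, -12]
  [2, -1, 0]
Answer: G*[2][1] = -1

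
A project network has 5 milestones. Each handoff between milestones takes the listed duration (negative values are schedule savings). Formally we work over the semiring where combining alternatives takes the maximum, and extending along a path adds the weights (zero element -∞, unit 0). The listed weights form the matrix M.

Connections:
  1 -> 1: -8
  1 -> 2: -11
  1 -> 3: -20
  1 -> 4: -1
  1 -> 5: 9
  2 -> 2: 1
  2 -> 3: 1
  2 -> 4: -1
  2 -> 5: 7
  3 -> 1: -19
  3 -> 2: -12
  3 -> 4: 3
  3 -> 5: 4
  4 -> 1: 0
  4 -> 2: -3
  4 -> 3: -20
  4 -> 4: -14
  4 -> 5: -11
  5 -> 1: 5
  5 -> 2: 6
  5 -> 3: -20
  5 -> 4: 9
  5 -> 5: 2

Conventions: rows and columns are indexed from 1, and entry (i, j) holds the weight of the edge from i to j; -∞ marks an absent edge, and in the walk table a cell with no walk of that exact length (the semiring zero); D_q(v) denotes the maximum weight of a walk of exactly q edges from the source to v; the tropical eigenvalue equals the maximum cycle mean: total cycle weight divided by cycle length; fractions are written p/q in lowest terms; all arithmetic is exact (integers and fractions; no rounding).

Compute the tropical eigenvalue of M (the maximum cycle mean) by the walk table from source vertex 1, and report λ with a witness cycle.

q=0: [0, -∞, -∞, -∞, -∞]
q=1: [-8, -11, -20, -1, 9]
q=2: [14, 15, -10, 18, 11]
q=3: [18, 17, 16, 20, 23]
q=4: [28, 29, 18, 32, 27]
q=5: [32, 33, 30, 36, 37]
Optimal cycle mean attained by: cycle 1->5->1, total 9 + 5, length 2.
Answer: λ = 7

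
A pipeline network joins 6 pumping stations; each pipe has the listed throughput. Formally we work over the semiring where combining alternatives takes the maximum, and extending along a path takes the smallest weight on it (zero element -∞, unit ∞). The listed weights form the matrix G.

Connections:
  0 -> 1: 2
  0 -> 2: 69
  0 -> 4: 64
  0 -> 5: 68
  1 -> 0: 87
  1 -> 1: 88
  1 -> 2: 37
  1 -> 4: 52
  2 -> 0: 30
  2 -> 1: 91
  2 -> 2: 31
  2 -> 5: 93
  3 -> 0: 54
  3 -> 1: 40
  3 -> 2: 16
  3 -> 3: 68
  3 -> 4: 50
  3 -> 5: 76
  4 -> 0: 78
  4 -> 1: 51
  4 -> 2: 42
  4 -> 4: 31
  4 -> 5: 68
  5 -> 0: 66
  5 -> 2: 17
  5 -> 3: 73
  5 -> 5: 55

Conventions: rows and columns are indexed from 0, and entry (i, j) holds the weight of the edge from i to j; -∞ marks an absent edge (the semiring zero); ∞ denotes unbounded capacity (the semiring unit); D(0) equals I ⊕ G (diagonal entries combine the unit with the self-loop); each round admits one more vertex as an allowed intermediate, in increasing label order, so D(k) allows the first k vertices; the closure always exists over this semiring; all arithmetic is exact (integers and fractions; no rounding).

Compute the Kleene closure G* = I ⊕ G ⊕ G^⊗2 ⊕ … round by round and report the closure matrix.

D(0):
  [∞, 2, 69, -∞, 64, 68]
  [87, ∞, 37, -∞, 52, -∞]
  [30, 91, ∞, -∞, -∞, 93]
  [54, 40, 16, ∞, 50, 76]
  [78, 51, 42, -∞, ∞, 68]
  [66, -∞, 17, 73, -∞, ∞]
D(1):
  [∞, 2, 69, -∞, 64, 68]
  [87, ∞, 69, -∞, 64, 68]
  [30, 91, ∞, -∞, 30, 93]
  [54, 40, 54, ∞, 54, 76]
  [78, 51, 69, -∞, ∞, 68]
  [66, 2, 66, 73, 64, ∞]
D(2):
  [∞, 2, 69, -∞, 64, 68]
  [87, ∞, 69, -∞, 64, 68]
  [87, 91, ∞, -∞, 64, 93]
  [54, 40, 54, ∞, 54, 76]
  [78, 51, 69, -∞, ∞, 68]
  [66, 2, 66, 73, 64, ∞]
D(3):
  [∞, 69, 69, -∞, 64, 69]
  [87, ∞, 69, -∞, 64, 69]
  [87, 91, ∞, -∞, 64, 93]
  [54, 54, 54, ∞, 54, 76]
  [78, 69, 69, -∞, ∞, 69]
  [66, 66, 66, 73, 64, ∞]
D(4):
  [∞, 69, 69, -∞, 64, 69]
  [87, ∞, 69, -∞, 64, 69]
  [87, 91, ∞, -∞, 64, 93]
  [54, 54, 54, ∞, 54, 76]
  [78, 69, 69, -∞, ∞, 69]
  [66, 66, 66, 73, 64, ∞]
D(5):
  [∞, 69, 69, -∞, 64, 69]
  [87, ∞, 69, -∞, 64, 69]
  [87, 91, ∞, -∞, 64, 93]
  [54, 54, 54, ∞, 54, 76]
  [78, 69, 69, -∞, ∞, 69]
  [66, 66, 66, 73, 64, ∞]
D(6):
  [∞, 69, 69, 69, 64, 69]
  [87, ∞, 69, 69, 64, 69]
  [87, 91, ∞, 73, 64, 93]
  [66, 66, 66, ∞, 64, 76]
  [78, 69, 69, 69, ∞, 69]
  [66, 66, 66, 73, 64, ∞]
Answer: G* = [[∞, 69, 69, 69, 64, 69], [87, ∞, 69, 69, 64, 69], [87, 91, ∞, 73, 64, 93], [66, 66, 66, ∞, 64, 76], [78, 69, 69, 69, ∞, 69], [66, 66, 66, 73, 64, ∞]]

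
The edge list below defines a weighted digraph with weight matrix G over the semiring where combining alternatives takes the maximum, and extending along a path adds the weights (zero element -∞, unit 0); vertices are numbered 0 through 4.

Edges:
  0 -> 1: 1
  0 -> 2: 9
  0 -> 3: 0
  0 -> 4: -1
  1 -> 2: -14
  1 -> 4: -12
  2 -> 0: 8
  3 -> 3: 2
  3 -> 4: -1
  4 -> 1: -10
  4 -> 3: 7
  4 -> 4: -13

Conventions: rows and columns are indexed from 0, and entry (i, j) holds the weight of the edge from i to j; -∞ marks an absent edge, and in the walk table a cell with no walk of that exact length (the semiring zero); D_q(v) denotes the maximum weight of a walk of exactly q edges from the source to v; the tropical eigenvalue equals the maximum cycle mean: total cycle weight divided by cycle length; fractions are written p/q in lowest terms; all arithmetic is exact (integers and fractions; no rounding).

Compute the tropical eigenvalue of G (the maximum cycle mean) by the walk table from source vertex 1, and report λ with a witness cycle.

q=0: [-∞, 0, -∞, -∞, -∞]
q=1: [-∞, -∞, -14, -∞, -12]
q=2: [-6, -22, -∞, -5, -25]
q=3: [-∞, -5, 3, -3, -6]
q=4: [11, -16, -19, 1, -4]
q=5: [-11, 12, 20, 11, 10]
Optimal cycle mean attained by: cycle 0->2->0, total 9 + 8, length 2.
Answer: λ = 17/2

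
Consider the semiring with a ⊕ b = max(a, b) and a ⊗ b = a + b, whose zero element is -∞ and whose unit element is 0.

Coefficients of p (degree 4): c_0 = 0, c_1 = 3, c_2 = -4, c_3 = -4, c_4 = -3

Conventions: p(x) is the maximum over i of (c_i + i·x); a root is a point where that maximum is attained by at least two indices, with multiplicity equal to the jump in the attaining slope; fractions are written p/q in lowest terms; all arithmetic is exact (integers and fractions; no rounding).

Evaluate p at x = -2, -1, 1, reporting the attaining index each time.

p(-2) = max(0+0·(-2)=0, 3+1·(-2)=1, -4+2·(-2)=-8, -4+3·(-2)=-10, -3+4·(-2)=-11) = 1 (attained by i=1)
p(-1) = max(0+0·(-1)=0, 3+1·(-1)=2, -4+2·(-1)=-6, -4+3·(-1)=-7, -3+4·(-1)=-7) = 2 (attained by i=1)
p(1) = max(0+0·1=0, 3+1·1=4, -4+2·1=-2, -4+3·1=-1, -3+4·1=1) = 4 (attained by i=1)
Answer: p(-2) = 1; p(-1) = 2; p(1) = 4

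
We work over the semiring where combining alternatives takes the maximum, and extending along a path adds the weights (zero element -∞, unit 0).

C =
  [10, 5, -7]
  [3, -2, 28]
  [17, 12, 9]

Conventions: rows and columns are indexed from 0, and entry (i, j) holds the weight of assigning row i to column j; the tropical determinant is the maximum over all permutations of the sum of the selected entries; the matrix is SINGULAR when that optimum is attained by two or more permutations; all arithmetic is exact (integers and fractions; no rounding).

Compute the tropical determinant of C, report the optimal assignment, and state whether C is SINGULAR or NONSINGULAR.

σ = (0, 1, 2): 10 + (-2) + 9 = 17
σ = (0, 2, 1): 10 + 28 + 12 = 50
σ = (1, 0, 2): 5 + 3 + 9 = 17
σ = (1, 2, 0): 5 + 28 + 17 = 50
σ = (2, 0, 1): (-7) + 3 + 12 = 8
σ = (2, 1, 0): (-7) + (-2) + 17 = 8
Optimal value attained by: σ = (0, 2, 1).
Answer: det⊕(C) = 50; verdict: SINGULAR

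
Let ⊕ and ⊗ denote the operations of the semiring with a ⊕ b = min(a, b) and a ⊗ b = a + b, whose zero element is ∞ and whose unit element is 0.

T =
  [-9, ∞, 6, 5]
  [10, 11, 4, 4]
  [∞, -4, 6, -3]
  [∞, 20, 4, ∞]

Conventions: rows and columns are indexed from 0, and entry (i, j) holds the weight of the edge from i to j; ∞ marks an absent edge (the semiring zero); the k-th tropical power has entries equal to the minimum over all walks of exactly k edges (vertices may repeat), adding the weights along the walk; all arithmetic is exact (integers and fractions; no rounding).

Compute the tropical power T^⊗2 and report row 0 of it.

T^⊗2:
  [-18, 2, -3, -4]
  [1, 0, 8, 1]
  [6, 2, 0, 0]
  [30, 0, 10, 1]
Answer: row 0 of T^⊗2 = [-18, 2, -3, -4]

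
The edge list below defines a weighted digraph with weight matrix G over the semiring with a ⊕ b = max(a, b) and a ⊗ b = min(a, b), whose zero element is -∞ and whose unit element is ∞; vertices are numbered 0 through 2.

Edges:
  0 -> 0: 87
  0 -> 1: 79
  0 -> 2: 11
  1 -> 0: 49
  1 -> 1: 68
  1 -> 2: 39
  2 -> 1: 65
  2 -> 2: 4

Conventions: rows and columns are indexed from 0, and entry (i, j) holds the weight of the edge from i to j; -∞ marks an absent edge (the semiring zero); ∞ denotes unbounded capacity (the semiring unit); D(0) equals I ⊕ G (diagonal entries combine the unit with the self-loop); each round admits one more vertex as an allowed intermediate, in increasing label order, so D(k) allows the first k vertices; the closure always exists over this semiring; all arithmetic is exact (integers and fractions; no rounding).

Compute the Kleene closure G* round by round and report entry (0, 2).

D(0):
  [∞, 79, 11]
  [49, ∞, 39]
  [-∞, 65, ∞]
D(1):
  [∞, 79, 11]
  [49, ∞, 39]
  [-∞, 65, ∞]
D(2):
  [∞, 79, 39]
  [49, ∞, 39]
  [49, 65, ∞]
D(3):
  [∞, 79, 39]
  [49, ∞, 39]
  [49, 65, ∞]
Answer: G*[0][2] = 39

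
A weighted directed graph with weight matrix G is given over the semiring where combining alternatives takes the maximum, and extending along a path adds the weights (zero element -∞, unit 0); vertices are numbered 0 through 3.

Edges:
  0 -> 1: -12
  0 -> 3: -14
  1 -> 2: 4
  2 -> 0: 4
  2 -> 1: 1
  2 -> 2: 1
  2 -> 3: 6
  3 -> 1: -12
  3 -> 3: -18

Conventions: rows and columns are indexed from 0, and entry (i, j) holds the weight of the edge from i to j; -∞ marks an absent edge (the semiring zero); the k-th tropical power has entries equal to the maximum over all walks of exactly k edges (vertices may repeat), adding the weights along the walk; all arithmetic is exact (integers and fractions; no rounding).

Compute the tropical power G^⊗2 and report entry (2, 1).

G^⊗2:
  [-∞, -26, -8, -32]
  [8, 5, 5, 10]
  [5, 2, 5, 7]
  [-∞, -30, -8, -36]
Key observation: the optimum is the walk 2->2->1, with weight 1 + 1 = 2.
Optimal value attained by: walk 2->2->1.
Answer: (G^⊗2)[2][1] = 2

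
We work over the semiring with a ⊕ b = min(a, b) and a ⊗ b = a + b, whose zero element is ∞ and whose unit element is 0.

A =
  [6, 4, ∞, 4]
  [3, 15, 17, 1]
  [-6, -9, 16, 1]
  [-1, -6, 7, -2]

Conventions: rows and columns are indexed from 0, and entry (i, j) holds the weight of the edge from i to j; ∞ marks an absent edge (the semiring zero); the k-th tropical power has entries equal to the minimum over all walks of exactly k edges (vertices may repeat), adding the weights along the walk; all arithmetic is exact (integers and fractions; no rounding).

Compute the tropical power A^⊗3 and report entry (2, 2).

A^⊗2:
  [3, -2, 11, 2]
  [0, -5, 8, -1]
  [-6, -5, 8, -8]
  [-3, -8, 5, -5]
A^⊗3:
  [1, -4, 9, -1]
  [-2, -7, 6, -4]
  [-9, -14, -1, -10]
  [-6, -11, 2, -7]
Key observation: the optimum is the walk 2->1->3->2, with weight (-9) + 1 + 7 = -1.
Optimal value attained by: walk 2->1->3->2.
Answer: (A^⊗3)[2][2] = -1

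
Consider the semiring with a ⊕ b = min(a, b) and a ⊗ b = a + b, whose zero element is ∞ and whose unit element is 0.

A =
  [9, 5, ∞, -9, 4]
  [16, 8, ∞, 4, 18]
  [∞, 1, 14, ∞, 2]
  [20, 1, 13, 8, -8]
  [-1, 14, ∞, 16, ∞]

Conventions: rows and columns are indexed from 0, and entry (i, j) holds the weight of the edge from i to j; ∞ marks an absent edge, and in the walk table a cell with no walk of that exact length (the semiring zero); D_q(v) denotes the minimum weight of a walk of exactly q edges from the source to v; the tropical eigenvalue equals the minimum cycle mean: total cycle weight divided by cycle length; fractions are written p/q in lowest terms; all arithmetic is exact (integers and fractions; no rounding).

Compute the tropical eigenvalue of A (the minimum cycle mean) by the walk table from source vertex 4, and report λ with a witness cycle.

q=0: [∞, ∞, ∞, ∞, 0]
q=1: [-1, 14, ∞, 16, ∞]
q=2: [8, 4, 29, -10, 3]
q=3: [2, -9, 3, -2, -18]
q=4: [-19, -4, 11, -7, -10]
q=5: [-11, -14, 6, -28, -15]
Optimal cycle mean attained by: cycle 0->3->4->0, total (-9) + (-8) + (-1), length 3.
Answer: λ = -6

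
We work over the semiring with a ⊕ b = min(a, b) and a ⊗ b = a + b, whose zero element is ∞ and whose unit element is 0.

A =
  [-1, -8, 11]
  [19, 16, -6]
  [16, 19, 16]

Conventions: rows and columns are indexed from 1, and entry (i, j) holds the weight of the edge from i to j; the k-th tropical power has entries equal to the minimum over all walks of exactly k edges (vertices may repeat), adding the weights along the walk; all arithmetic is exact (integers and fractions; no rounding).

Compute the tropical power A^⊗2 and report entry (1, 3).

A^⊗2:
  [-2, -9, -14]
  [10, 11, 10]
  [15, 8, 13]
Key observation: the optimum is the walk 1->2->3, with weight (-8) + (-6) = -14.
Optimal value attained by: walk 1->2->3.
Answer: (A^⊗2)[1][3] = -14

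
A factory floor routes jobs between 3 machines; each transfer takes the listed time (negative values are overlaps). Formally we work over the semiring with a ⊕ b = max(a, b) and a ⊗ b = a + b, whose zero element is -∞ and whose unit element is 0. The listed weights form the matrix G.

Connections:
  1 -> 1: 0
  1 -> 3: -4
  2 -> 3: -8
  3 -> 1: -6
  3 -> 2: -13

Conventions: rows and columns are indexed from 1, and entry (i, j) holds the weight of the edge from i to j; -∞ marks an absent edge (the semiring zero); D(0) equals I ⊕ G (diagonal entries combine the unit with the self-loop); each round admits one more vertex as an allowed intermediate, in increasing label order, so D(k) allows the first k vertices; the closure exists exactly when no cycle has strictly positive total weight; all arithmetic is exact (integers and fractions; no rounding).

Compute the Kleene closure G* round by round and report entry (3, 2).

D(0):
  [0, -∞, -4]
  [-∞, 0, -8]
  [-6, -13, 0]
D(1):
  [0, -∞, -4]
  [-∞, 0, -8]
  [-6, -13, 0]
D(2):
  [0, -∞, -4]
  [-∞, 0, -8]
  [-6, -13, 0]
D(3):
  [0, -17, -4]
  [-14, 0, -8]
  [-6, -13, 0]
Answer: G*[3][2] = -13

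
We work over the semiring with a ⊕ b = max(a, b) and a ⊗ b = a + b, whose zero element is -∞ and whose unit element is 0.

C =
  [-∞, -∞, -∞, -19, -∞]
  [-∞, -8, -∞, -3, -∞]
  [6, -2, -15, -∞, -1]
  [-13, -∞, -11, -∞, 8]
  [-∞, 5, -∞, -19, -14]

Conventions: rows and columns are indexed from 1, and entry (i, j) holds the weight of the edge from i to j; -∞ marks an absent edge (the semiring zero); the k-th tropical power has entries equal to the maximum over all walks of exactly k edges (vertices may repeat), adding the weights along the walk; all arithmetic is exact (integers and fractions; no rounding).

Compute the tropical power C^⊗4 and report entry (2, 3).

C^⊗2:
  [-32, -∞, -30, -∞, -11]
  [-16, -16, -14, -11, 5]
  [-9, 4, -30, -5, -15]
  [-5, 13, -26, -11, -6]
  [-32, -3, -30, 2, -11]
C^⊗3:
  [-24, -6, -45, -30, -25]
  [-8, 10, -22, -14, -3]
  [-18, -4, -16, 1, 3]
  [-20, 5, -22, 10, -3]
  [-11, -6, -9, -6, 10]
C^⊗4:
  [-39, -14, -41, -9, -22]
  [-16, 2, -25, 7, -6]
  [-10, 8, -10, -7, 9]
  [-3, 2, -1, 2, 18]
  [-3, 15, -17, -9, 2]
Key observation: the optimum is the walk 2->4->5->4->3, with weight (-3) + 8 + (-19) + (-11) = -25.
Optimal value attained by: walk 2->4->5->4->3.
Answer: (C^⊗4)[2][3] = -25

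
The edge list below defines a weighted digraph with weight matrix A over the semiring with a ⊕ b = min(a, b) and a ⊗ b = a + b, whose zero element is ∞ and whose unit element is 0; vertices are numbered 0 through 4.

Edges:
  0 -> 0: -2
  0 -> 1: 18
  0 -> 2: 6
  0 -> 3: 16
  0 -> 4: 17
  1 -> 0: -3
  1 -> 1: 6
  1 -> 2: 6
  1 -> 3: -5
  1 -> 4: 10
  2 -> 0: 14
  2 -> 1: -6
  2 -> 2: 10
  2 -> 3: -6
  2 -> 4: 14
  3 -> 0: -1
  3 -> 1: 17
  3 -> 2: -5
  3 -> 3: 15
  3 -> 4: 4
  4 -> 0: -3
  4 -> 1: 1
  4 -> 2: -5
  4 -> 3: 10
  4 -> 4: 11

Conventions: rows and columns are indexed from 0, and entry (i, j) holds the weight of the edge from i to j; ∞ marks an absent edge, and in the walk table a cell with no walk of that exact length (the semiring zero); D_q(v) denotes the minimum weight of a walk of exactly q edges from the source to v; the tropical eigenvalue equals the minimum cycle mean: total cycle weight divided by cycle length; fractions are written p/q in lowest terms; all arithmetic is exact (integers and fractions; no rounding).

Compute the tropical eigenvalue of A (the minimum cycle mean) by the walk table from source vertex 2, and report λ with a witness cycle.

q=0: [∞, ∞, 0, ∞, ∞]
q=1: [14, -6, 10, -6, 14]
q=2: [-9, 0, -11, -11, -2]
q=3: [-12, -17, -16, -17, -7]
q=4: [-20, -22, -22, -22, -13]
q=5: [-25, -28, -27, -28, -18]
Optimal cycle mean attained by: cycle 2->3->2, total (-6) + (-5), length 2.
Answer: λ = -11/2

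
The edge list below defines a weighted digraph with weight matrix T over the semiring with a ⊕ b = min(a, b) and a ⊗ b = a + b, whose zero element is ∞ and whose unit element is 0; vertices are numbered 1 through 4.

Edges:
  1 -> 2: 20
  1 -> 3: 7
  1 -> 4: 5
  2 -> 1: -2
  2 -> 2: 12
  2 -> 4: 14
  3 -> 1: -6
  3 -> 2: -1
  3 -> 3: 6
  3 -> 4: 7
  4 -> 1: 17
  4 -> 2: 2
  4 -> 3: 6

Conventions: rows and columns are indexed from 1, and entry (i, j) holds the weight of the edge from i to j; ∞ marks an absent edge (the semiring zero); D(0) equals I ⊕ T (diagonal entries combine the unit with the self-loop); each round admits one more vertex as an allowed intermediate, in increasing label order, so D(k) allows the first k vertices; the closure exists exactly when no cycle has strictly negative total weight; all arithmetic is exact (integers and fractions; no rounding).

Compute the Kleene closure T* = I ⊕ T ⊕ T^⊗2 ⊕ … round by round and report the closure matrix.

D(0):
  [0, 20, 7, 5]
  [-2, 0, ∞, 14]
  [-6, -1, 0, 7]
  [17, 2, 6, 0]
D(1):
  [0, 20, 7, 5]
  [-2, 0, 5, 3]
  [-6, -1, 0, -1]
  [17, 2, 6, 0]
D(2):
  [0, 20, 7, 5]
  [-2, 0, 5, 3]
  [-6, -1, 0, -1]
  [0, 2, 6, 0]
D(3):
  [0, 6, 7, 5]
  [-2, 0, 5, 3]
  [-6, -1, 0, -1]
  [0, 2, 6, 0]
D(4):
  [0, 6, 7, 5]
  [-2, 0, 5, 3]
  [-6, -1, 0, -1]
  [0, 2, 6, 0]
Answer: T* = [[0, 6, 7, 5], [-2, 0, 5, 3], [-6, -1, 0, -1], [0, 2, 6, 0]]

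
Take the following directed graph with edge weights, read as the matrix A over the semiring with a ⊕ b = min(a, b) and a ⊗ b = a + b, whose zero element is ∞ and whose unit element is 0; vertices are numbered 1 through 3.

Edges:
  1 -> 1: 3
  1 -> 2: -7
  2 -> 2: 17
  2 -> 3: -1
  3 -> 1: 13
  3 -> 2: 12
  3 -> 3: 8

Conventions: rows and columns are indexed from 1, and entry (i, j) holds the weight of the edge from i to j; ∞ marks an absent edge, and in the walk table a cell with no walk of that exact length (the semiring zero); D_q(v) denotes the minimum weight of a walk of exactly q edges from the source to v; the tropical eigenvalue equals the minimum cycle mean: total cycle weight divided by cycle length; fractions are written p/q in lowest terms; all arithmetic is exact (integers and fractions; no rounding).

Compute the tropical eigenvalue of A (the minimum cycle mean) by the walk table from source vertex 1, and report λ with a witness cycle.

q=0: [0, ∞, ∞]
q=1: [3, -7, ∞]
q=2: [6, -4, -8]
q=3: [5, -1, -5]
Optimal cycle mean attained by: cycle 1->2->3->1, total (-7) + (-1) + 13, length 3.
Answer: λ = 5/3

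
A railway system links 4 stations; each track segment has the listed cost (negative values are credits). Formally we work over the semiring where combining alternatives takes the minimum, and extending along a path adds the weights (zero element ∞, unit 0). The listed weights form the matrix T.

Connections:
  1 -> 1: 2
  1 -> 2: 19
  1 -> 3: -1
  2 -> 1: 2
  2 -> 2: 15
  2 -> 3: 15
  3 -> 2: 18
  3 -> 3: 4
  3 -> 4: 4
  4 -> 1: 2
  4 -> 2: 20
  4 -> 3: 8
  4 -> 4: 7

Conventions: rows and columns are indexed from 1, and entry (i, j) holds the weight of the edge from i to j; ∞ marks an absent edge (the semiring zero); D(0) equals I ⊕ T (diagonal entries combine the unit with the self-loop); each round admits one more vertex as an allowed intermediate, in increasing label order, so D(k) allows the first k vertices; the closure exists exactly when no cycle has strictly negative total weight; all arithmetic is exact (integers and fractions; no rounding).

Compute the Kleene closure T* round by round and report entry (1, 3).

D(0):
  [0, 19, -1, ∞]
  [2, 0, 15, ∞]
  [∞, 18, 0, 4]
  [2, 20, 8, 0]
D(1):
  [0, 19, -1, ∞]
  [2, 0, 1, ∞]
  [∞, 18, 0, 4]
  [2, 20, 1, 0]
D(2):
  [0, 19, -1, ∞]
  [2, 0, 1, ∞]
  [20, 18, 0, 4]
  [2, 20, 1, 0]
D(3):
  [0, 17, -1, 3]
  [2, 0, 1, 5]
  [20, 18, 0, 4]
  [2, 19, 1, 0]
D(4):
  [0, 17, -1, 3]
  [2, 0, 1, 5]
  [6, 18, 0, 4]
  [2, 19, 1, 0]
Answer: T*[1][3] = -1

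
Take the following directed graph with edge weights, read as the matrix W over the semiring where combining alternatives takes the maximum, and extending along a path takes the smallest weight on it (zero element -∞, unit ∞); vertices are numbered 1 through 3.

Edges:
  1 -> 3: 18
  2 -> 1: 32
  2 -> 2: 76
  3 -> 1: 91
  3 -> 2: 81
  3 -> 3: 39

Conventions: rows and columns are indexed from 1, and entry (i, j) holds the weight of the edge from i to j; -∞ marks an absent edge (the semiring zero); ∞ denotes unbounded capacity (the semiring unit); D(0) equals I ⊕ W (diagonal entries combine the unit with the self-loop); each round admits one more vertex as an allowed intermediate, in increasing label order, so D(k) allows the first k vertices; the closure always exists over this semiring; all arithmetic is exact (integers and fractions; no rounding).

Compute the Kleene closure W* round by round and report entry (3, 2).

D(0):
  [∞, -∞, 18]
  [32, ∞, -∞]
  [91, 81, ∞]
D(1):
  [∞, -∞, 18]
  [32, ∞, 18]
  [91, 81, ∞]
D(2):
  [∞, -∞, 18]
  [32, ∞, 18]
  [91, 81, ∞]
D(3):
  [∞, 18, 18]
  [32, ∞, 18]
  [91, 81, ∞]
Answer: W*[3][2] = 81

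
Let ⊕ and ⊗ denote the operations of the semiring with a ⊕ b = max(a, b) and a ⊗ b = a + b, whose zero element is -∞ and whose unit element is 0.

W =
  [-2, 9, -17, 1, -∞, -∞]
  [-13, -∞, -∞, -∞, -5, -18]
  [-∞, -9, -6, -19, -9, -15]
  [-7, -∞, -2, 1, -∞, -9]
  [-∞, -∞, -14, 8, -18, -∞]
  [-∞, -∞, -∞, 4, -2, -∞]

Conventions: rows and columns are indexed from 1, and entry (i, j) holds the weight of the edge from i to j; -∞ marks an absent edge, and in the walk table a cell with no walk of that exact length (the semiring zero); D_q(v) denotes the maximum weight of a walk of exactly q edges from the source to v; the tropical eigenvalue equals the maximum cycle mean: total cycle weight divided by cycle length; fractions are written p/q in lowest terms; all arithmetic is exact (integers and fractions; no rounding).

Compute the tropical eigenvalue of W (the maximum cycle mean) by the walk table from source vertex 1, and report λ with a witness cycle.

q=0: [0, -∞, -∞, -∞, -∞, -∞]
q=1: [-2, 9, -17, 1, -∞, -∞]
q=2: [-4, 7, -1, 2, 4, -8]
q=3: [-5, 5, 0, 12, 2, -7]
q=4: [5, 4, 10, 13, 0, 3]
q=5: [6, 14, 11, 14, 1, 4]
q=6: [7, 15, 12, 15, 9, 5]
Optimal cycle mean attained by: cycle 1->2->5->4->1, total 9 + (-5) + 8 + (-7), length 4.
Answer: λ = 5/4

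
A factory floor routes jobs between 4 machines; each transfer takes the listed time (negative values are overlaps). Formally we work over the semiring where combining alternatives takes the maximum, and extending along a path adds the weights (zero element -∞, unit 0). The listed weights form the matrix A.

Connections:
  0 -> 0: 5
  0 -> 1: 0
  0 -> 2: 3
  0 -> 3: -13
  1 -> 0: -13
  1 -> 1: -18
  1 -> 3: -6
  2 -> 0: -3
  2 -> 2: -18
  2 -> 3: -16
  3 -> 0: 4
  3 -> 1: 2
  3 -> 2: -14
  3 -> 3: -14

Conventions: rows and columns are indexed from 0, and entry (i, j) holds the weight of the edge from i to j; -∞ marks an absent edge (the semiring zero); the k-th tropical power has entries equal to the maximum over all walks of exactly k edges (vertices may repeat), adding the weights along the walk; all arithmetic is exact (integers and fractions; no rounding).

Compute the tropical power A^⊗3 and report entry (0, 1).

A^⊗2:
  [10, 5, 8, -6]
  [-2, -4, -10, -20]
  [2, -3, 0, -16]
  [9, 4, 7, -4]
A^⊗3:
  [15, 10, 13, -1]
  [3, -2, 1, -10]
  [7, 2, 5, -9]
  [14, 9, 12, -2]
Key observation: the optimum is the walk 0->0->0->1, with weight 5 + 5 + 0 = 10.
Optimal value attained by: walk 0->0->0->1.
Answer: (A^⊗3)[0][1] = 10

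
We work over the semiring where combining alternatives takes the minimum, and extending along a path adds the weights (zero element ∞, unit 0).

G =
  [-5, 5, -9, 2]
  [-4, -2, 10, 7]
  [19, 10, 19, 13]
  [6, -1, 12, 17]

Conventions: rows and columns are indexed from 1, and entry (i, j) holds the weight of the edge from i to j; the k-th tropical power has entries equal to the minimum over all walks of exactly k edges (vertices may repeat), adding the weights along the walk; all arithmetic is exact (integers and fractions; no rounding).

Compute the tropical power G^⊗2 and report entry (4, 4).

G^⊗2:
  [-10, 0, -14, -3]
  [-9, -4, -13, -2]
  [6, 8, 10, 17]
  [-5, -3, -3, 6]
Key observation: the optimum is the walk 4->2->4, with weight (-1) + 7 = 6.
Optimal value attained by: walk 4->2->4.
Answer: (G^⊗2)[4][4] = 6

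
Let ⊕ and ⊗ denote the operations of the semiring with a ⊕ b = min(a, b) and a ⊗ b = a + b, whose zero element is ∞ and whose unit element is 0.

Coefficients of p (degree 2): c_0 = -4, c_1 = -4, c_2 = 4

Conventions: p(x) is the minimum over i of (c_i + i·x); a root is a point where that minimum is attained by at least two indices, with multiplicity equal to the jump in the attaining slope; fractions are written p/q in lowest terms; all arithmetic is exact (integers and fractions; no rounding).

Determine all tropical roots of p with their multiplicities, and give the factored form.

hull edge (i=0, c=-4) to (i=1, c=-4): slope 0, span 1
hull edge (i=1, c=-4) to (i=2, c=4): slope 8, span 1
Factored form: p(x) = 4 ⊗ (x ⊕ (-8)) ⊗ (x ⊕ 0)
Answer: roots = -8 (mult 1), 0 (mult 1)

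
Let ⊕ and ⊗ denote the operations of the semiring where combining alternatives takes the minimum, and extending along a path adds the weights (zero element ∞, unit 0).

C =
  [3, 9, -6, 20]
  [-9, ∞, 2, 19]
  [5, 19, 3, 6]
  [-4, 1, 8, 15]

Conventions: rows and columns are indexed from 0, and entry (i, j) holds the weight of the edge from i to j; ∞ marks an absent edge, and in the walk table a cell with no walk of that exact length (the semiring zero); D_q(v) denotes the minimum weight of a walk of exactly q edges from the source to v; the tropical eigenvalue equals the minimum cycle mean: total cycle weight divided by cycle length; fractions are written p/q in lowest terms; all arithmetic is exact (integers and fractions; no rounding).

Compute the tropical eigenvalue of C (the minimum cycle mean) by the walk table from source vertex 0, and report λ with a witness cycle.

q=0: [0, ∞, ∞, ∞]
q=1: [3, 9, -6, 20]
q=2: [-1, 12, -3, 0]
q=3: [-4, 1, -7, 3]
q=4: [-8, 4, -10, -1]
Optimal cycle mean attained by: cycle 0->2->3->1->0, total (-6) + 6 + 1 + (-9), length 4.
Answer: λ = -2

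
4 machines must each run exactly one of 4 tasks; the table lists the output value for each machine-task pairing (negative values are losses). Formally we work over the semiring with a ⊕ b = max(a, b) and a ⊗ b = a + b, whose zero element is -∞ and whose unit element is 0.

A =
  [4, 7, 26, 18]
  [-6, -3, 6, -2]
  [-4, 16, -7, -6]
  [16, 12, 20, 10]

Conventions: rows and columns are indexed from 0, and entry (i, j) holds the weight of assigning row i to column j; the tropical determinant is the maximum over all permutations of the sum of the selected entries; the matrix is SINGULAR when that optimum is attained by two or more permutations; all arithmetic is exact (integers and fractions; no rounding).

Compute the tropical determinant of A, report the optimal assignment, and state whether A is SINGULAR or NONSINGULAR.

σ = (0, 1, 2, 3): 4 + (-3) + (-7) + 10 = 4
σ = (0, 1, 3, 2): 4 + (-3) + (-6) + 20 = 15
σ = (0, 2, 1, 3): 4 + 6 + 16 + 10 = 36
σ = (0, 2, 3, 1): 4 + 6 + (-6) + 12 = 16
σ = (0, 3, 1, 2): 4 + (-2) + 16 + 20 = 38
σ = (0, 3, 2, 1): 4 + (-2) + (-7) + 12 = 7
σ = (1, 0, 2, 3): 7 + (-6) + (-7) + 10 = 4
σ = (1, 0, 3, 2): 7 + (-6) + (-6) + 20 = 15
σ = (1, 2, 0, 3): 7 + 6 + (-4) + 10 = 19
σ = (1, 2, 3, 0): 7 + 6 + (-6) + 16 = 23
σ = (1, 3, 0, 2): 7 + (-2) + (-4) + 20 = 21
σ = (1, 3, 2, 0): 7 + (-2) + (-7) + 16 = 14
σ = (2, 0, 1, 3): 26 + (-6) + 16 + 10 = 46
σ = (2, 0, 3, 1): 26 + (-6) + (-6) + 12 = 26
σ = (2, 1, 0, 3): 26 + (-3) + (-4) + 10 = 29
σ = (2, 1, 3, 0): 26 + (-3) + (-6) + 16 = 33
σ = (2, 3, 0, 1): 26 + (-2) + (-4) + 12 = 32
σ = (2, 3, 1, 0): 26 + (-2) + 16 + 16 = 56
σ = (3, 0, 1, 2): 18 + (-6) + 16 + 20 = 48
σ = (3, 0, 2, 1): 18 + (-6) + (-7) + 12 = 17
σ = (3, 1, 0, 2): 18 + (-3) + (-4) + 20 = 31
σ = (3, 1, 2, 0): 18 + (-3) + (-7) + 16 = 24
σ = (3, 2, 0, 1): 18 + 6 + (-4) + 12 = 32
σ = (3, 2, 1, 0): 18 + 6 + 16 + 16 = 56
Optimal value attained by: σ = (2, 3, 1, 0).
Answer: det⊕(A) = 56; verdict: SINGULAR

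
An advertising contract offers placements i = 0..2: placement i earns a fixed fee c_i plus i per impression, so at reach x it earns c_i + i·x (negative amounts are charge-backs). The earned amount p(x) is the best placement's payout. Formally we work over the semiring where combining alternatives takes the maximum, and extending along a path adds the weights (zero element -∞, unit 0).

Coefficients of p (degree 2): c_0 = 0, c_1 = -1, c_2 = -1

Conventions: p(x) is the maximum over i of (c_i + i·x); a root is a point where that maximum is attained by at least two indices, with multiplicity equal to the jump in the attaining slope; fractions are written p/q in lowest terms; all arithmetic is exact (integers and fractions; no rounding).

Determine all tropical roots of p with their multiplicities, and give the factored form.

hull edge (i=0, c=0) to (i=2, c=-1): slope -1/2, span 2
Factored form: p(x) = -1 ⊗ (x ⊕ 1/2) ⊗ (x ⊕ 1/2)
Answer: roots = 1/2 (mult 2)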